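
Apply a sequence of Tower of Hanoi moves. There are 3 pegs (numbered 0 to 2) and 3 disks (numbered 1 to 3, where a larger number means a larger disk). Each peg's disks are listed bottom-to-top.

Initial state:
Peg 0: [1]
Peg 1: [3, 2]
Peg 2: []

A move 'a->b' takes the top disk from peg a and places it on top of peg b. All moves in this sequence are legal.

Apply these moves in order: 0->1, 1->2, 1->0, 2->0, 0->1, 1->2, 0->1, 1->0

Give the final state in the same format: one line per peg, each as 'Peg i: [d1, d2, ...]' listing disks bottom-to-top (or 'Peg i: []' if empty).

After move 1 (0->1):
Peg 0: []
Peg 1: [3, 2, 1]
Peg 2: []

After move 2 (1->2):
Peg 0: []
Peg 1: [3, 2]
Peg 2: [1]

After move 3 (1->0):
Peg 0: [2]
Peg 1: [3]
Peg 2: [1]

After move 4 (2->0):
Peg 0: [2, 1]
Peg 1: [3]
Peg 2: []

After move 5 (0->1):
Peg 0: [2]
Peg 1: [3, 1]
Peg 2: []

After move 6 (1->2):
Peg 0: [2]
Peg 1: [3]
Peg 2: [1]

After move 7 (0->1):
Peg 0: []
Peg 1: [3, 2]
Peg 2: [1]

After move 8 (1->0):
Peg 0: [2]
Peg 1: [3]
Peg 2: [1]

Answer: Peg 0: [2]
Peg 1: [3]
Peg 2: [1]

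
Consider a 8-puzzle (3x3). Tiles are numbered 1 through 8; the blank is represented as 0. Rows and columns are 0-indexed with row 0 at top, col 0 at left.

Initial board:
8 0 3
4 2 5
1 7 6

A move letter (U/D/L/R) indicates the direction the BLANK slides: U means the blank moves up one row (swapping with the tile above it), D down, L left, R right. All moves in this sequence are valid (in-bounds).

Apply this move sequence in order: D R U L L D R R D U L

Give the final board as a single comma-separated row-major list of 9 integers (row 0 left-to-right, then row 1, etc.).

Answer: 4, 8, 2, 5, 0, 3, 1, 7, 6

Derivation:
After move 1 (D):
8 2 3
4 0 5
1 7 6

After move 2 (R):
8 2 3
4 5 0
1 7 6

After move 3 (U):
8 2 0
4 5 3
1 7 6

After move 4 (L):
8 0 2
4 5 3
1 7 6

After move 5 (L):
0 8 2
4 5 3
1 7 6

After move 6 (D):
4 8 2
0 5 3
1 7 6

After move 7 (R):
4 8 2
5 0 3
1 7 6

After move 8 (R):
4 8 2
5 3 0
1 7 6

After move 9 (D):
4 8 2
5 3 6
1 7 0

After move 10 (U):
4 8 2
5 3 0
1 7 6

After move 11 (L):
4 8 2
5 0 3
1 7 6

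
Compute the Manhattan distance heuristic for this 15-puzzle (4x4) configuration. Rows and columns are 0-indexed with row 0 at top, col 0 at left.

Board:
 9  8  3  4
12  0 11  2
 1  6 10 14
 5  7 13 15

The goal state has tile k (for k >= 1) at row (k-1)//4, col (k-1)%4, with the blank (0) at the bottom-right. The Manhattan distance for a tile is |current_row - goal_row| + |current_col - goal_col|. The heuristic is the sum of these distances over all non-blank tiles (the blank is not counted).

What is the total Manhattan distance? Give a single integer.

Tile 9: (0,0)->(2,0) = 2
Tile 8: (0,1)->(1,3) = 3
Tile 3: (0,2)->(0,2) = 0
Tile 4: (0,3)->(0,3) = 0
Tile 12: (1,0)->(2,3) = 4
Tile 11: (1,2)->(2,2) = 1
Tile 2: (1,3)->(0,1) = 3
Tile 1: (2,0)->(0,0) = 2
Tile 6: (2,1)->(1,1) = 1
Tile 10: (2,2)->(2,1) = 1
Tile 14: (2,3)->(3,1) = 3
Tile 5: (3,0)->(1,0) = 2
Tile 7: (3,1)->(1,2) = 3
Tile 13: (3,2)->(3,0) = 2
Tile 15: (3,3)->(3,2) = 1
Sum: 2 + 3 + 0 + 0 + 4 + 1 + 3 + 2 + 1 + 1 + 3 + 2 + 3 + 2 + 1 = 28

Answer: 28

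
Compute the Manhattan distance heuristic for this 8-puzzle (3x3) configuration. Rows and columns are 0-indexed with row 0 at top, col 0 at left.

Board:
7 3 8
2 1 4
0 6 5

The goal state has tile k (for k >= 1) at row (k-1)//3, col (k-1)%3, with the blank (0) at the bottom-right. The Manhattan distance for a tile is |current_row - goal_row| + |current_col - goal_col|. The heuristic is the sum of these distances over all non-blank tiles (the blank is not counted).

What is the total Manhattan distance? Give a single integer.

Answer: 16

Derivation:
Tile 7: at (0,0), goal (2,0), distance |0-2|+|0-0| = 2
Tile 3: at (0,1), goal (0,2), distance |0-0|+|1-2| = 1
Tile 8: at (0,2), goal (2,1), distance |0-2|+|2-1| = 3
Tile 2: at (1,0), goal (0,1), distance |1-0|+|0-1| = 2
Tile 1: at (1,1), goal (0,0), distance |1-0|+|1-0| = 2
Tile 4: at (1,2), goal (1,0), distance |1-1|+|2-0| = 2
Tile 6: at (2,1), goal (1,2), distance |2-1|+|1-2| = 2
Tile 5: at (2,2), goal (1,1), distance |2-1|+|2-1| = 2
Sum: 2 + 1 + 3 + 2 + 2 + 2 + 2 + 2 = 16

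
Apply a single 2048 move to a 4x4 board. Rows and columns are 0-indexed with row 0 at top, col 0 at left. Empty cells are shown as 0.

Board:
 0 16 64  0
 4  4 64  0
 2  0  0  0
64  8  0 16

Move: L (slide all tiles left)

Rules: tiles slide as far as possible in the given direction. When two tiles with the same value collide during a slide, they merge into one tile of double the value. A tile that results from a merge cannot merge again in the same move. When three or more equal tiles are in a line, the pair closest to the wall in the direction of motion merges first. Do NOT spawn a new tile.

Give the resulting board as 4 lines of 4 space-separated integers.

Answer: 16 64  0  0
 8 64  0  0
 2  0  0  0
64  8 16  0

Derivation:
Slide left:
row 0: [0, 16, 64, 0] -> [16, 64, 0, 0]
row 1: [4, 4, 64, 0] -> [8, 64, 0, 0]
row 2: [2, 0, 0, 0] -> [2, 0, 0, 0]
row 3: [64, 8, 0, 16] -> [64, 8, 16, 0]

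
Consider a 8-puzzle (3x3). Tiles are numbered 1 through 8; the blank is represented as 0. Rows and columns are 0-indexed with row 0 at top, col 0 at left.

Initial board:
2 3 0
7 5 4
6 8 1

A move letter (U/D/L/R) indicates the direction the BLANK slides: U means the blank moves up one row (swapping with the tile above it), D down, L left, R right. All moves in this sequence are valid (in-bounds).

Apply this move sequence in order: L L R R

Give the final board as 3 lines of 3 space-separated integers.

After move 1 (L):
2 0 3
7 5 4
6 8 1

After move 2 (L):
0 2 3
7 5 4
6 8 1

After move 3 (R):
2 0 3
7 5 4
6 8 1

After move 4 (R):
2 3 0
7 5 4
6 8 1

Answer: 2 3 0
7 5 4
6 8 1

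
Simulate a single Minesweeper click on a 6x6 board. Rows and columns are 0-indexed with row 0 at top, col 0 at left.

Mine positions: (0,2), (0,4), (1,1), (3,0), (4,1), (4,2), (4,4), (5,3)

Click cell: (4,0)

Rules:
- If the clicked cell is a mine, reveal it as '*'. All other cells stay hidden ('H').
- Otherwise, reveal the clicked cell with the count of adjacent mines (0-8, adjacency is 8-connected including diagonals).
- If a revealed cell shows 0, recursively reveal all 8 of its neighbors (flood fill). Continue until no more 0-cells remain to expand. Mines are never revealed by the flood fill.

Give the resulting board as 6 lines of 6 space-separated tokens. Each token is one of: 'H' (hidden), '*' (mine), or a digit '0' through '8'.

H H H H H H
H H H H H H
H H H H H H
H H H H H H
2 H H H H H
H H H H H H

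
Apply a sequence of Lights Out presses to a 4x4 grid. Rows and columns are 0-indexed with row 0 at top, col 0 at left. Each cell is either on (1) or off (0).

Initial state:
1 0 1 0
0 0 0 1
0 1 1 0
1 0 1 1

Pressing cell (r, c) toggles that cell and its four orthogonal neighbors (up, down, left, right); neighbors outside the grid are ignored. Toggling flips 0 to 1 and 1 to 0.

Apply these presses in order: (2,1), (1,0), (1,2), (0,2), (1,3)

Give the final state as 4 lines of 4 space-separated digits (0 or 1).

After press 1 at (2,1):
1 0 1 0
0 1 0 1
1 0 0 0
1 1 1 1

After press 2 at (1,0):
0 0 1 0
1 0 0 1
0 0 0 0
1 1 1 1

After press 3 at (1,2):
0 0 0 0
1 1 1 0
0 0 1 0
1 1 1 1

After press 4 at (0,2):
0 1 1 1
1 1 0 0
0 0 1 0
1 1 1 1

After press 5 at (1,3):
0 1 1 0
1 1 1 1
0 0 1 1
1 1 1 1

Answer: 0 1 1 0
1 1 1 1
0 0 1 1
1 1 1 1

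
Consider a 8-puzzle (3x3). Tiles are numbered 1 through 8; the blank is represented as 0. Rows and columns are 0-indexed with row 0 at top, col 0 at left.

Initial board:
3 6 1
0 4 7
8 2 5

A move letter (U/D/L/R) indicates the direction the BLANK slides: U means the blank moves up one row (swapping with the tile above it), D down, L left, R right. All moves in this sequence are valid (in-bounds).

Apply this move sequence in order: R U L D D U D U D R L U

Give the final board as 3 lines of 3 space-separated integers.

Answer: 4 3 1
0 6 7
8 2 5

Derivation:
After move 1 (R):
3 6 1
4 0 7
8 2 5

After move 2 (U):
3 0 1
4 6 7
8 2 5

After move 3 (L):
0 3 1
4 6 7
8 2 5

After move 4 (D):
4 3 1
0 6 7
8 2 5

After move 5 (D):
4 3 1
8 6 7
0 2 5

After move 6 (U):
4 3 1
0 6 7
8 2 5

After move 7 (D):
4 3 1
8 6 7
0 2 5

After move 8 (U):
4 3 1
0 6 7
8 2 5

After move 9 (D):
4 3 1
8 6 7
0 2 5

After move 10 (R):
4 3 1
8 6 7
2 0 5

After move 11 (L):
4 3 1
8 6 7
0 2 5

After move 12 (U):
4 3 1
0 6 7
8 2 5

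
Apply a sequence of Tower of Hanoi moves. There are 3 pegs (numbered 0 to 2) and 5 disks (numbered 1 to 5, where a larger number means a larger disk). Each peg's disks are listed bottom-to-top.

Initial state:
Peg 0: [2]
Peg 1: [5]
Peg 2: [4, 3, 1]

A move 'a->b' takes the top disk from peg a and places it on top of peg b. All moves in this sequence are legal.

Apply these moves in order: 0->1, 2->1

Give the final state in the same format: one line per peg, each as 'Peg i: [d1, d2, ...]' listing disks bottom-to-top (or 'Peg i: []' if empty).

After move 1 (0->1):
Peg 0: []
Peg 1: [5, 2]
Peg 2: [4, 3, 1]

After move 2 (2->1):
Peg 0: []
Peg 1: [5, 2, 1]
Peg 2: [4, 3]

Answer: Peg 0: []
Peg 1: [5, 2, 1]
Peg 2: [4, 3]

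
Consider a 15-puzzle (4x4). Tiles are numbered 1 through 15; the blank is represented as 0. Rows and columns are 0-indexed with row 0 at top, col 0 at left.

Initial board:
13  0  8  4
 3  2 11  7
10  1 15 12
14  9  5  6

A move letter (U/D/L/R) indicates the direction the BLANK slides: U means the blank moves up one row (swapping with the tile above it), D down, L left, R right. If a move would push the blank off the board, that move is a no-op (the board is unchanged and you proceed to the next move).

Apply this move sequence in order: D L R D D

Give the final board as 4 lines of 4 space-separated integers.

After move 1 (D):
13  2  8  4
 3  0 11  7
10  1 15 12
14  9  5  6

After move 2 (L):
13  2  8  4
 0  3 11  7
10  1 15 12
14  9  5  6

After move 3 (R):
13  2  8  4
 3  0 11  7
10  1 15 12
14  9  5  6

After move 4 (D):
13  2  8  4
 3  1 11  7
10  0 15 12
14  9  5  6

After move 5 (D):
13  2  8  4
 3  1 11  7
10  9 15 12
14  0  5  6

Answer: 13  2  8  4
 3  1 11  7
10  9 15 12
14  0  5  6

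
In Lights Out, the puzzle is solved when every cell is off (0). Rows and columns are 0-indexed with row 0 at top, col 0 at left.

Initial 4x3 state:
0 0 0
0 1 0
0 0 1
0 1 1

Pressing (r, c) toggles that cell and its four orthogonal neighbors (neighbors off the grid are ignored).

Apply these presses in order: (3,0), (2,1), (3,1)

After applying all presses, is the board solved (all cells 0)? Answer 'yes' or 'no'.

Answer: yes

Derivation:
After press 1 at (3,0):
0 0 0
0 1 0
1 0 1
1 0 1

After press 2 at (2,1):
0 0 0
0 0 0
0 1 0
1 1 1

After press 3 at (3,1):
0 0 0
0 0 0
0 0 0
0 0 0

Lights still on: 0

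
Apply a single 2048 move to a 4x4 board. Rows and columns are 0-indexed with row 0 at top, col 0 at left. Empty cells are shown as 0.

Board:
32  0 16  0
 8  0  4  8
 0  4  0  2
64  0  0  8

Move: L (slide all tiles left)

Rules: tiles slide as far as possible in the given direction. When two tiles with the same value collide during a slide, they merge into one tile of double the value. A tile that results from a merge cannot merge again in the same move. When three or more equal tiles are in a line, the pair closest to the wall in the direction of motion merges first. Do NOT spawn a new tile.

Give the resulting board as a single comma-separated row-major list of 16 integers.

Slide left:
row 0: [32, 0, 16, 0] -> [32, 16, 0, 0]
row 1: [8, 0, 4, 8] -> [8, 4, 8, 0]
row 2: [0, 4, 0, 2] -> [4, 2, 0, 0]
row 3: [64, 0, 0, 8] -> [64, 8, 0, 0]

Answer: 32, 16, 0, 0, 8, 4, 8, 0, 4, 2, 0, 0, 64, 8, 0, 0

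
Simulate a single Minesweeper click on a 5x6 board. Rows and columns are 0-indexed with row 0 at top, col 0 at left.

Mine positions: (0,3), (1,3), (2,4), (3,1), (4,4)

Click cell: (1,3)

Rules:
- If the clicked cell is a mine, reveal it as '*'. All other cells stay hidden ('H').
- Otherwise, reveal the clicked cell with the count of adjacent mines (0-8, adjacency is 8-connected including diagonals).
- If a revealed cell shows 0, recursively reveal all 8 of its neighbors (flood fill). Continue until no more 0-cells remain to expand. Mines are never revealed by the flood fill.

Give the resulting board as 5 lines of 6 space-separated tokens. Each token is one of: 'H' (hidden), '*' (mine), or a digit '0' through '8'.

H H H H H H
H H H * H H
H H H H H H
H H H H H H
H H H H H H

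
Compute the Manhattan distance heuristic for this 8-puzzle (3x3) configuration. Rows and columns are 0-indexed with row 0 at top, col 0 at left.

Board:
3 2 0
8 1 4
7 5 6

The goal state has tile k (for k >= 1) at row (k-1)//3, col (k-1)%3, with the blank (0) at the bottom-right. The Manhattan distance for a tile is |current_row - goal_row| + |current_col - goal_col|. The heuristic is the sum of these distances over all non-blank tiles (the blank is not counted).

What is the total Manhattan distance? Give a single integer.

Tile 3: (0,0)->(0,2) = 2
Tile 2: (0,1)->(0,1) = 0
Tile 8: (1,0)->(2,1) = 2
Tile 1: (1,1)->(0,0) = 2
Tile 4: (1,2)->(1,0) = 2
Tile 7: (2,0)->(2,0) = 0
Tile 5: (2,1)->(1,1) = 1
Tile 6: (2,2)->(1,2) = 1
Sum: 2 + 0 + 2 + 2 + 2 + 0 + 1 + 1 = 10

Answer: 10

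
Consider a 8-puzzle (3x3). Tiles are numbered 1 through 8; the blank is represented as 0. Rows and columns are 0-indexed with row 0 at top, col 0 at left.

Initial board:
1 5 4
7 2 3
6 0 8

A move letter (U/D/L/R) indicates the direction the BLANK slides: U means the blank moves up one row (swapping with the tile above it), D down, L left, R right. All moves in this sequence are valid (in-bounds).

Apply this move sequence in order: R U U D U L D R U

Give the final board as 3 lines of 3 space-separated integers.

After move 1 (R):
1 5 4
7 2 3
6 8 0

After move 2 (U):
1 5 4
7 2 0
6 8 3

After move 3 (U):
1 5 0
7 2 4
6 8 3

After move 4 (D):
1 5 4
7 2 0
6 8 3

After move 5 (U):
1 5 0
7 2 4
6 8 3

After move 6 (L):
1 0 5
7 2 4
6 8 3

After move 7 (D):
1 2 5
7 0 4
6 8 3

After move 8 (R):
1 2 5
7 4 0
6 8 3

After move 9 (U):
1 2 0
7 4 5
6 8 3

Answer: 1 2 0
7 4 5
6 8 3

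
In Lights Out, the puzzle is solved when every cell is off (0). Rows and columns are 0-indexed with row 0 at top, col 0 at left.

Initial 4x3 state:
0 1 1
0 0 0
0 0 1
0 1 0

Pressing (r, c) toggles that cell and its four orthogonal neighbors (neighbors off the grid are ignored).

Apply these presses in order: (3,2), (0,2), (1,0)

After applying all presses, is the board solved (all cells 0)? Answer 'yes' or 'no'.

Answer: no

Derivation:
After press 1 at (3,2):
0 1 1
0 0 0
0 0 0
0 0 1

After press 2 at (0,2):
0 0 0
0 0 1
0 0 0
0 0 1

After press 3 at (1,0):
1 0 0
1 1 1
1 0 0
0 0 1

Lights still on: 6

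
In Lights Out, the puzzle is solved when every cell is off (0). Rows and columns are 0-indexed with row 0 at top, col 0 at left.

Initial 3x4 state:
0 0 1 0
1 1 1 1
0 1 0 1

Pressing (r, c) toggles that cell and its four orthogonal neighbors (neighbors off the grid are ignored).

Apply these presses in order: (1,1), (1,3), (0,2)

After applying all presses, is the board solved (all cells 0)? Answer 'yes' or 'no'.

Answer: yes

Derivation:
After press 1 at (1,1):
0 1 1 0
0 0 0 1
0 0 0 1

After press 2 at (1,3):
0 1 1 1
0 0 1 0
0 0 0 0

After press 3 at (0,2):
0 0 0 0
0 0 0 0
0 0 0 0

Lights still on: 0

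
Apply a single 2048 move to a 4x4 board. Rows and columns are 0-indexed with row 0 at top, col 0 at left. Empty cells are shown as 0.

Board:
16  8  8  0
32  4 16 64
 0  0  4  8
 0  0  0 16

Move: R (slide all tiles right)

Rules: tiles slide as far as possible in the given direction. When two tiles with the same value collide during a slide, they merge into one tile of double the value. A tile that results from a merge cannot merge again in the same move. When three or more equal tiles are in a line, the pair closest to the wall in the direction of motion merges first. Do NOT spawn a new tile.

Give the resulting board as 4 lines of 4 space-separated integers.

Answer:  0  0 16 16
32  4 16 64
 0  0  4  8
 0  0  0 16

Derivation:
Slide right:
row 0: [16, 8, 8, 0] -> [0, 0, 16, 16]
row 1: [32, 4, 16, 64] -> [32, 4, 16, 64]
row 2: [0, 0, 4, 8] -> [0, 0, 4, 8]
row 3: [0, 0, 0, 16] -> [0, 0, 0, 16]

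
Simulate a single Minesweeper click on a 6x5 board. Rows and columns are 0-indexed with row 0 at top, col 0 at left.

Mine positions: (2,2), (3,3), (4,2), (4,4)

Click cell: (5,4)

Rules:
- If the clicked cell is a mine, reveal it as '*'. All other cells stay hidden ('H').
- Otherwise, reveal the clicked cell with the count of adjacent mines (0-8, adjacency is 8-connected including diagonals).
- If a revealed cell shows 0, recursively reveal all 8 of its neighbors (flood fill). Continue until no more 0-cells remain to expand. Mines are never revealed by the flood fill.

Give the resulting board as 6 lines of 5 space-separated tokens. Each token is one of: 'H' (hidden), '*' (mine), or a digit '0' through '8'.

H H H H H
H H H H H
H H H H H
H H H H H
H H H H H
H H H H 1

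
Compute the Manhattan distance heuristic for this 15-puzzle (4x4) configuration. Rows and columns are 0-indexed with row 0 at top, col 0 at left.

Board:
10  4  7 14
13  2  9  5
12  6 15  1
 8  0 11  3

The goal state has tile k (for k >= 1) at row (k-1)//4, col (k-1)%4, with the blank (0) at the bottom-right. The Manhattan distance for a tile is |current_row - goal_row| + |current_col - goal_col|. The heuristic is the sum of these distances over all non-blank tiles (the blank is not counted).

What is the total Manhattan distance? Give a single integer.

Tile 10: (0,0)->(2,1) = 3
Tile 4: (0,1)->(0,3) = 2
Tile 7: (0,2)->(1,2) = 1
Tile 14: (0,3)->(3,1) = 5
Tile 13: (1,0)->(3,0) = 2
Tile 2: (1,1)->(0,1) = 1
Tile 9: (1,2)->(2,0) = 3
Tile 5: (1,3)->(1,0) = 3
Tile 12: (2,0)->(2,3) = 3
Tile 6: (2,1)->(1,1) = 1
Tile 15: (2,2)->(3,2) = 1
Tile 1: (2,3)->(0,0) = 5
Tile 8: (3,0)->(1,3) = 5
Tile 11: (3,2)->(2,2) = 1
Tile 3: (3,3)->(0,2) = 4
Sum: 3 + 2 + 1 + 5 + 2 + 1 + 3 + 3 + 3 + 1 + 1 + 5 + 5 + 1 + 4 = 40

Answer: 40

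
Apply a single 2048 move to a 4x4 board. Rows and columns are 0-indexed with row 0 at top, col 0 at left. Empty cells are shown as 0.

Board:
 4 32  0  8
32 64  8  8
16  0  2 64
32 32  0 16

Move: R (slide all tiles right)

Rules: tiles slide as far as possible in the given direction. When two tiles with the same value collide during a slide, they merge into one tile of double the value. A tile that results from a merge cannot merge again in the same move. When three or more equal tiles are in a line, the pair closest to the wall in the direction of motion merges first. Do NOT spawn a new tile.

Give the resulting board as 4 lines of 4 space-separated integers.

Slide right:
row 0: [4, 32, 0, 8] -> [0, 4, 32, 8]
row 1: [32, 64, 8, 8] -> [0, 32, 64, 16]
row 2: [16, 0, 2, 64] -> [0, 16, 2, 64]
row 3: [32, 32, 0, 16] -> [0, 0, 64, 16]

Answer:  0  4 32  8
 0 32 64 16
 0 16  2 64
 0  0 64 16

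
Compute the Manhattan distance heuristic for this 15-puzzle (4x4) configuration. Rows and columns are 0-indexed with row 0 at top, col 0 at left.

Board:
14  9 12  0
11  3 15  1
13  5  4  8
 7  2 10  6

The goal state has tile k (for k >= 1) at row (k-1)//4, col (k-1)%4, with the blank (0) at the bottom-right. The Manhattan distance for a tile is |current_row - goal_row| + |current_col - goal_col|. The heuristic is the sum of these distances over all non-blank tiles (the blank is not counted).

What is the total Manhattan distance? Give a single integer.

Answer: 41

Derivation:
Tile 14: at (0,0), goal (3,1), distance |0-3|+|0-1| = 4
Tile 9: at (0,1), goal (2,0), distance |0-2|+|1-0| = 3
Tile 12: at (0,2), goal (2,3), distance |0-2|+|2-3| = 3
Tile 11: at (1,0), goal (2,2), distance |1-2|+|0-2| = 3
Tile 3: at (1,1), goal (0,2), distance |1-0|+|1-2| = 2
Tile 15: at (1,2), goal (3,2), distance |1-3|+|2-2| = 2
Tile 1: at (1,3), goal (0,0), distance |1-0|+|3-0| = 4
Tile 13: at (2,0), goal (3,0), distance |2-3|+|0-0| = 1
Tile 5: at (2,1), goal (1,0), distance |2-1|+|1-0| = 2
Tile 4: at (2,2), goal (0,3), distance |2-0|+|2-3| = 3
Tile 8: at (2,3), goal (1,3), distance |2-1|+|3-3| = 1
Tile 7: at (3,0), goal (1,2), distance |3-1|+|0-2| = 4
Tile 2: at (3,1), goal (0,1), distance |3-0|+|1-1| = 3
Tile 10: at (3,2), goal (2,1), distance |3-2|+|2-1| = 2
Tile 6: at (3,3), goal (1,1), distance |3-1|+|3-1| = 4
Sum: 4 + 3 + 3 + 3 + 2 + 2 + 4 + 1 + 2 + 3 + 1 + 4 + 3 + 2 + 4 = 41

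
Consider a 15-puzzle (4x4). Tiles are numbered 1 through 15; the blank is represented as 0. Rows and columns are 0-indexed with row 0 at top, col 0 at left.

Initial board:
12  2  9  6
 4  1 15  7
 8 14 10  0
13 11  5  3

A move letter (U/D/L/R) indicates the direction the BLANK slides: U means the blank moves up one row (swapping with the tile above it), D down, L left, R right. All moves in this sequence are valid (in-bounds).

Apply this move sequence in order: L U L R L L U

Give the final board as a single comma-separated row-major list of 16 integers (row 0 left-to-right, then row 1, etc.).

Answer: 0, 2, 9, 6, 12, 4, 1, 7, 8, 14, 15, 10, 13, 11, 5, 3

Derivation:
After move 1 (L):
12  2  9  6
 4  1 15  7
 8 14  0 10
13 11  5  3

After move 2 (U):
12  2  9  6
 4  1  0  7
 8 14 15 10
13 11  5  3

After move 3 (L):
12  2  9  6
 4  0  1  7
 8 14 15 10
13 11  5  3

After move 4 (R):
12  2  9  6
 4  1  0  7
 8 14 15 10
13 11  5  3

After move 5 (L):
12  2  9  6
 4  0  1  7
 8 14 15 10
13 11  5  3

After move 6 (L):
12  2  9  6
 0  4  1  7
 8 14 15 10
13 11  5  3

After move 7 (U):
 0  2  9  6
12  4  1  7
 8 14 15 10
13 11  5  3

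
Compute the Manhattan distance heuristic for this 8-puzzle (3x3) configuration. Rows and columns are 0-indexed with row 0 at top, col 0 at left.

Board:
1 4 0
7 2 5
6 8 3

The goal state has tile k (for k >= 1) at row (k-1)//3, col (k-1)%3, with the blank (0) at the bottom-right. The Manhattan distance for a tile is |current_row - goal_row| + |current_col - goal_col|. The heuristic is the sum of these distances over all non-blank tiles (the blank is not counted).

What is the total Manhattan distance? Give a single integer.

Tile 1: at (0,0), goal (0,0), distance |0-0|+|0-0| = 0
Tile 4: at (0,1), goal (1,0), distance |0-1|+|1-0| = 2
Tile 7: at (1,0), goal (2,0), distance |1-2|+|0-0| = 1
Tile 2: at (1,1), goal (0,1), distance |1-0|+|1-1| = 1
Tile 5: at (1,2), goal (1,1), distance |1-1|+|2-1| = 1
Tile 6: at (2,0), goal (1,2), distance |2-1|+|0-2| = 3
Tile 8: at (2,1), goal (2,1), distance |2-2|+|1-1| = 0
Tile 3: at (2,2), goal (0,2), distance |2-0|+|2-2| = 2
Sum: 0 + 2 + 1 + 1 + 1 + 3 + 0 + 2 = 10

Answer: 10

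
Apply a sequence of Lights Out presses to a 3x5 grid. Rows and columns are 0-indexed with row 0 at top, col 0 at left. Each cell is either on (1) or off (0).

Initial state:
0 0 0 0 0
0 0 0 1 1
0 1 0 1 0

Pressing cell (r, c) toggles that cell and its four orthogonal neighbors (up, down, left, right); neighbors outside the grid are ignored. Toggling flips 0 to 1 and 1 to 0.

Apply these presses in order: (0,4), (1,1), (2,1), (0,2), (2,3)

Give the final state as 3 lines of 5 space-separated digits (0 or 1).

Answer: 0 0 1 0 1
1 0 0 0 0
1 1 0 0 1

Derivation:
After press 1 at (0,4):
0 0 0 1 1
0 0 0 1 0
0 1 0 1 0

After press 2 at (1,1):
0 1 0 1 1
1 1 1 1 0
0 0 0 1 0

After press 3 at (2,1):
0 1 0 1 1
1 0 1 1 0
1 1 1 1 0

After press 4 at (0,2):
0 0 1 0 1
1 0 0 1 0
1 1 1 1 0

After press 5 at (2,3):
0 0 1 0 1
1 0 0 0 0
1 1 0 0 1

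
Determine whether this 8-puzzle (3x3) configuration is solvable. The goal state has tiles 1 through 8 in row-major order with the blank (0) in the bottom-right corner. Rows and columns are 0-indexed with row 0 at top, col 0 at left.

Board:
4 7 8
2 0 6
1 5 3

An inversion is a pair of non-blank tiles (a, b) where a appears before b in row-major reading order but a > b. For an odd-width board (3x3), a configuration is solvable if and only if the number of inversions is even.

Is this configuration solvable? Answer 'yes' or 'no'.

Answer: yes

Derivation:
Inversions (pairs i<j in row-major order where tile[i] > tile[j] > 0): 18
18 is even, so the puzzle is solvable.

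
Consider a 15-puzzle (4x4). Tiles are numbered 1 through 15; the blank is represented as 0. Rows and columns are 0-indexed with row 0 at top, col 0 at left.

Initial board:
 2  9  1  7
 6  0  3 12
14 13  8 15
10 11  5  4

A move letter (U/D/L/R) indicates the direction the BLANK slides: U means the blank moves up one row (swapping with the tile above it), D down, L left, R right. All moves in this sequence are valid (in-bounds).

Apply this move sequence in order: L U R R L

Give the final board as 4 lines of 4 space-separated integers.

Answer:  9  0  1  7
 2  6  3 12
14 13  8 15
10 11  5  4

Derivation:
After move 1 (L):
 2  9  1  7
 0  6  3 12
14 13  8 15
10 11  5  4

After move 2 (U):
 0  9  1  7
 2  6  3 12
14 13  8 15
10 11  5  4

After move 3 (R):
 9  0  1  7
 2  6  3 12
14 13  8 15
10 11  5  4

After move 4 (R):
 9  1  0  7
 2  6  3 12
14 13  8 15
10 11  5  4

After move 5 (L):
 9  0  1  7
 2  6  3 12
14 13  8 15
10 11  5  4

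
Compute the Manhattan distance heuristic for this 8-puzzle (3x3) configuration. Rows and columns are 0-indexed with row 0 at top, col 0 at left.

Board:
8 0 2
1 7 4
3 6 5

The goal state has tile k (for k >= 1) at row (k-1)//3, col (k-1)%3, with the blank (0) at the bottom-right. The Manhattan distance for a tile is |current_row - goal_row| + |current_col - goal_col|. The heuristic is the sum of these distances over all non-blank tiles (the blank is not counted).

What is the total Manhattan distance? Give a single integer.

Tile 8: at (0,0), goal (2,1), distance |0-2|+|0-1| = 3
Tile 2: at (0,2), goal (0,1), distance |0-0|+|2-1| = 1
Tile 1: at (1,0), goal (0,0), distance |1-0|+|0-0| = 1
Tile 7: at (1,1), goal (2,0), distance |1-2|+|1-0| = 2
Tile 4: at (1,2), goal (1,0), distance |1-1|+|2-0| = 2
Tile 3: at (2,0), goal (0,2), distance |2-0|+|0-2| = 4
Tile 6: at (2,1), goal (1,2), distance |2-1|+|1-2| = 2
Tile 5: at (2,2), goal (1,1), distance |2-1|+|2-1| = 2
Sum: 3 + 1 + 1 + 2 + 2 + 4 + 2 + 2 = 17

Answer: 17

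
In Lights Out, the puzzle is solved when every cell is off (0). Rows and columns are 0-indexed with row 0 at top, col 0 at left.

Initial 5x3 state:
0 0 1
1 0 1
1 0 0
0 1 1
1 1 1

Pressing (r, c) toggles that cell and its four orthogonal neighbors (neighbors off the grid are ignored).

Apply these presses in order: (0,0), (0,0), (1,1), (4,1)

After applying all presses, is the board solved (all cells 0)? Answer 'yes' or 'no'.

After press 1 at (0,0):
1 1 1
0 0 1
1 0 0
0 1 1
1 1 1

After press 2 at (0,0):
0 0 1
1 0 1
1 0 0
0 1 1
1 1 1

After press 3 at (1,1):
0 1 1
0 1 0
1 1 0
0 1 1
1 1 1

After press 4 at (4,1):
0 1 1
0 1 0
1 1 0
0 0 1
0 0 0

Lights still on: 6

Answer: no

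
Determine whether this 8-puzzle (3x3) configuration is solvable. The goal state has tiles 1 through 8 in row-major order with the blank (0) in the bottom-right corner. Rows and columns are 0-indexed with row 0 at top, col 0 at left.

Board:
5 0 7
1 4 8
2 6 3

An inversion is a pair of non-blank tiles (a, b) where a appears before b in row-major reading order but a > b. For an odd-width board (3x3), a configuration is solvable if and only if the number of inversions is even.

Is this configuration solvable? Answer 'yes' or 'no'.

Answer: no

Derivation:
Inversions (pairs i<j in row-major order where tile[i] > tile[j] > 0): 15
15 is odd, so the puzzle is not solvable.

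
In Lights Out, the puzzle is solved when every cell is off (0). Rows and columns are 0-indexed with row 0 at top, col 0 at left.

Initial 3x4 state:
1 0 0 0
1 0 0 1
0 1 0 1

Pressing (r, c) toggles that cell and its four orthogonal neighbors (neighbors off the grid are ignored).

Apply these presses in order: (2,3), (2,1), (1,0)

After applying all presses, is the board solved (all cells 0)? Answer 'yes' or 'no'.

After press 1 at (2,3):
1 0 0 0
1 0 0 0
0 1 1 0

After press 2 at (2,1):
1 0 0 0
1 1 0 0
1 0 0 0

After press 3 at (1,0):
0 0 0 0
0 0 0 0
0 0 0 0

Lights still on: 0

Answer: yes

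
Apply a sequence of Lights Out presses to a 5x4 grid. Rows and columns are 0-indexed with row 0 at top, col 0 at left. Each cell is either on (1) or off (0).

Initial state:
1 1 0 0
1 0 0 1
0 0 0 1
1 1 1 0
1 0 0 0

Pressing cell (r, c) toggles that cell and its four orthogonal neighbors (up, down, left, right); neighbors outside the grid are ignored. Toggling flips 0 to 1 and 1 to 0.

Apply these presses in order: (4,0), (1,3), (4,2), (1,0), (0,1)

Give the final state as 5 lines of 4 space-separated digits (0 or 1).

After press 1 at (4,0):
1 1 0 0
1 0 0 1
0 0 0 1
0 1 1 0
0 1 0 0

After press 2 at (1,3):
1 1 0 1
1 0 1 0
0 0 0 0
0 1 1 0
0 1 0 0

After press 3 at (4,2):
1 1 0 1
1 0 1 0
0 0 0 0
0 1 0 0
0 0 1 1

After press 4 at (1,0):
0 1 0 1
0 1 1 0
1 0 0 0
0 1 0 0
0 0 1 1

After press 5 at (0,1):
1 0 1 1
0 0 1 0
1 0 0 0
0 1 0 0
0 0 1 1

Answer: 1 0 1 1
0 0 1 0
1 0 0 0
0 1 0 0
0 0 1 1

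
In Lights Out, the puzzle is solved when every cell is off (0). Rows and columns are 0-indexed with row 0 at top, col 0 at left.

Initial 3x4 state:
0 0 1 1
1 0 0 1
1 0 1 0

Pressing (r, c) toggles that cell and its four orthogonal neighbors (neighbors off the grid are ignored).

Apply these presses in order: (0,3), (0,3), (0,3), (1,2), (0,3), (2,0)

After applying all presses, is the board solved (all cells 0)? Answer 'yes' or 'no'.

After press 1 at (0,3):
0 0 0 0
1 0 0 0
1 0 1 0

After press 2 at (0,3):
0 0 1 1
1 0 0 1
1 0 1 0

After press 3 at (0,3):
0 0 0 0
1 0 0 0
1 0 1 0

After press 4 at (1,2):
0 0 1 0
1 1 1 1
1 0 0 0

After press 5 at (0,3):
0 0 0 1
1 1 1 0
1 0 0 0

After press 6 at (2,0):
0 0 0 1
0 1 1 0
0 1 0 0

Lights still on: 4

Answer: no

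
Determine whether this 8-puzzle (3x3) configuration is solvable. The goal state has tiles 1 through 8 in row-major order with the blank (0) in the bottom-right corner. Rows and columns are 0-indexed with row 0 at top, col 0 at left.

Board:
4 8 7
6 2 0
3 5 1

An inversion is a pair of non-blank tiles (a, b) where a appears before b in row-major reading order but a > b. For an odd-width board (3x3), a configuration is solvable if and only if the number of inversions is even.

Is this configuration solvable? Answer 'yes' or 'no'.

Answer: no

Derivation:
Inversions (pairs i<j in row-major order where tile[i] > tile[j] > 0): 21
21 is odd, so the puzzle is not solvable.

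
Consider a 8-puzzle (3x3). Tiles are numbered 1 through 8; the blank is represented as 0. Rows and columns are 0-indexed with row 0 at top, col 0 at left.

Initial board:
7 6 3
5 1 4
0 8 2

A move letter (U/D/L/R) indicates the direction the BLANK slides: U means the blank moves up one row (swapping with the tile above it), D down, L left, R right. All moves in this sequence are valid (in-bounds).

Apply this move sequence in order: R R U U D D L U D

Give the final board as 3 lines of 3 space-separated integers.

Answer: 7 6 3
5 1 4
8 0 2

Derivation:
After move 1 (R):
7 6 3
5 1 4
8 0 2

After move 2 (R):
7 6 3
5 1 4
8 2 0

After move 3 (U):
7 6 3
5 1 0
8 2 4

After move 4 (U):
7 6 0
5 1 3
8 2 4

After move 5 (D):
7 6 3
5 1 0
8 2 4

After move 6 (D):
7 6 3
5 1 4
8 2 0

After move 7 (L):
7 6 3
5 1 4
8 0 2

After move 8 (U):
7 6 3
5 0 4
8 1 2

After move 9 (D):
7 6 3
5 1 4
8 0 2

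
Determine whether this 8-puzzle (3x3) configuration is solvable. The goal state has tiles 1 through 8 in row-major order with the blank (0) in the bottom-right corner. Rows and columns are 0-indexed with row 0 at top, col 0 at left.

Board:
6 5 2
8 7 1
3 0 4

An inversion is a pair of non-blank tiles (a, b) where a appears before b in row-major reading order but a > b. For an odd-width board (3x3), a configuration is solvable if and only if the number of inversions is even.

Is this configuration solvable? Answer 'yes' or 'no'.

Inversions (pairs i<j in row-major order where tile[i] > tile[j] > 0): 17
17 is odd, so the puzzle is not solvable.

Answer: no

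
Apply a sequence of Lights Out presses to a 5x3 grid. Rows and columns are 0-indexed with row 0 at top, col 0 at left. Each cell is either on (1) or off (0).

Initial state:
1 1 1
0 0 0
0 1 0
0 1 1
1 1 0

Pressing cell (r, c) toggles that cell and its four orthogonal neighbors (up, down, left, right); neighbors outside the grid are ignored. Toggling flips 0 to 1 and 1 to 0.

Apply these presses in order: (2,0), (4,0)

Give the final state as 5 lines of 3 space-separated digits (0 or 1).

Answer: 1 1 1
1 0 0
1 0 0
0 1 1
0 0 0

Derivation:
After press 1 at (2,0):
1 1 1
1 0 0
1 0 0
1 1 1
1 1 0

After press 2 at (4,0):
1 1 1
1 0 0
1 0 0
0 1 1
0 0 0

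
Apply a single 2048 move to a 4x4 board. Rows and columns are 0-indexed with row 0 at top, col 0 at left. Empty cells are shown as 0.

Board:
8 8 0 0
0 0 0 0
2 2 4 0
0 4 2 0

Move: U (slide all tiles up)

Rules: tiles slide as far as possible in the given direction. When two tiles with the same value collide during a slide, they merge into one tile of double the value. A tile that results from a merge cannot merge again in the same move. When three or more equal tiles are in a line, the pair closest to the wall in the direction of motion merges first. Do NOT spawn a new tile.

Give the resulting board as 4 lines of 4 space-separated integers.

Answer: 8 8 4 0
2 2 2 0
0 4 0 0
0 0 0 0

Derivation:
Slide up:
col 0: [8, 0, 2, 0] -> [8, 2, 0, 0]
col 1: [8, 0, 2, 4] -> [8, 2, 4, 0]
col 2: [0, 0, 4, 2] -> [4, 2, 0, 0]
col 3: [0, 0, 0, 0] -> [0, 0, 0, 0]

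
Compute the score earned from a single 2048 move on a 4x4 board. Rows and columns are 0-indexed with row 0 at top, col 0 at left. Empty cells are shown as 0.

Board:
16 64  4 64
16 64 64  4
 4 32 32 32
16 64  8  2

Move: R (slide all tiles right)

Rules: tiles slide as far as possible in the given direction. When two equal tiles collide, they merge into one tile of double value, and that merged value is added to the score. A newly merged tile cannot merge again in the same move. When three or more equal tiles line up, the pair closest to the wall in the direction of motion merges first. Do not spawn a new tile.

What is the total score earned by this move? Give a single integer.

Answer: 192

Derivation:
Slide right:
row 0: [16, 64, 4, 64] -> [16, 64, 4, 64]  score +0 (running 0)
row 1: [16, 64, 64, 4] -> [0, 16, 128, 4]  score +128 (running 128)
row 2: [4, 32, 32, 32] -> [0, 4, 32, 64]  score +64 (running 192)
row 3: [16, 64, 8, 2] -> [16, 64, 8, 2]  score +0 (running 192)
Board after move:
 16  64   4  64
  0  16 128   4
  0   4  32  64
 16  64   8   2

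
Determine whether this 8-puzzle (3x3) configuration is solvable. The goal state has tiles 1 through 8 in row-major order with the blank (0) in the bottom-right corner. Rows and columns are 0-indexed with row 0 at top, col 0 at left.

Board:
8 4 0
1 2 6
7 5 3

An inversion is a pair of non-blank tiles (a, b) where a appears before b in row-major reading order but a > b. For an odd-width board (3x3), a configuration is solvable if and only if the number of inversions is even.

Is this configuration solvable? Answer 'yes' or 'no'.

Answer: no

Derivation:
Inversions (pairs i<j in row-major order where tile[i] > tile[j] > 0): 15
15 is odd, so the puzzle is not solvable.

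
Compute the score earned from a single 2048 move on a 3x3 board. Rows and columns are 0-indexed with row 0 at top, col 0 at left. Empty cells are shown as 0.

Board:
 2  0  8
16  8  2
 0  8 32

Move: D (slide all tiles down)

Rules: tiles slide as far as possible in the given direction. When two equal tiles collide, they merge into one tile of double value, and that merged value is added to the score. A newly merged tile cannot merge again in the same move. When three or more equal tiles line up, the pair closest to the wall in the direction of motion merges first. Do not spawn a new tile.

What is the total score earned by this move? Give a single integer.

Answer: 16

Derivation:
Slide down:
col 0: [2, 16, 0] -> [0, 2, 16]  score +0 (running 0)
col 1: [0, 8, 8] -> [0, 0, 16]  score +16 (running 16)
col 2: [8, 2, 32] -> [8, 2, 32]  score +0 (running 16)
Board after move:
 0  0  8
 2  0  2
16 16 32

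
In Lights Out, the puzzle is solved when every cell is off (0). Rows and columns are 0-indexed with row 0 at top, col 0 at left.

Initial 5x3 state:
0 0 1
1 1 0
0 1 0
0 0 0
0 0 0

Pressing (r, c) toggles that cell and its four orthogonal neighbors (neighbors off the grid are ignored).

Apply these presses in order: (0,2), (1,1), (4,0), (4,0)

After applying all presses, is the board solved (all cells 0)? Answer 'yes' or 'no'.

Answer: yes

Derivation:
After press 1 at (0,2):
0 1 0
1 1 1
0 1 0
0 0 0
0 0 0

After press 2 at (1,1):
0 0 0
0 0 0
0 0 0
0 0 0
0 0 0

After press 3 at (4,0):
0 0 0
0 0 0
0 0 0
1 0 0
1 1 0

After press 4 at (4,0):
0 0 0
0 0 0
0 0 0
0 0 0
0 0 0

Lights still on: 0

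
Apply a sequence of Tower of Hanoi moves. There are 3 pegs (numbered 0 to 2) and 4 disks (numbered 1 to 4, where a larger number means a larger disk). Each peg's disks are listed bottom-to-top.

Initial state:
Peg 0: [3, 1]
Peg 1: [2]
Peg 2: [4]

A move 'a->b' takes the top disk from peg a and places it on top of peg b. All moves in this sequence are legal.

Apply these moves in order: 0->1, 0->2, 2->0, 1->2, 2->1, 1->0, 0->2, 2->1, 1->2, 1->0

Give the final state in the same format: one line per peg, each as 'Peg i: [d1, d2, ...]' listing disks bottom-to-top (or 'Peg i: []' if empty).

After move 1 (0->1):
Peg 0: [3]
Peg 1: [2, 1]
Peg 2: [4]

After move 2 (0->2):
Peg 0: []
Peg 1: [2, 1]
Peg 2: [4, 3]

After move 3 (2->0):
Peg 0: [3]
Peg 1: [2, 1]
Peg 2: [4]

After move 4 (1->2):
Peg 0: [3]
Peg 1: [2]
Peg 2: [4, 1]

After move 5 (2->1):
Peg 0: [3]
Peg 1: [2, 1]
Peg 2: [4]

After move 6 (1->0):
Peg 0: [3, 1]
Peg 1: [2]
Peg 2: [4]

After move 7 (0->2):
Peg 0: [3]
Peg 1: [2]
Peg 2: [4, 1]

After move 8 (2->1):
Peg 0: [3]
Peg 1: [2, 1]
Peg 2: [4]

After move 9 (1->2):
Peg 0: [3]
Peg 1: [2]
Peg 2: [4, 1]

After move 10 (1->0):
Peg 0: [3, 2]
Peg 1: []
Peg 2: [4, 1]

Answer: Peg 0: [3, 2]
Peg 1: []
Peg 2: [4, 1]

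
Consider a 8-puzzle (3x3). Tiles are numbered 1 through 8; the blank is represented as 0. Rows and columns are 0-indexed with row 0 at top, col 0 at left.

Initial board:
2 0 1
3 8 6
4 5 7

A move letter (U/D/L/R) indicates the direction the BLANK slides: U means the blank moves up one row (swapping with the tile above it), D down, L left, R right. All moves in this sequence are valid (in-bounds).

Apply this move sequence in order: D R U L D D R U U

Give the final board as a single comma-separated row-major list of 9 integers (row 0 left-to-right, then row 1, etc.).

Answer: 2, 6, 0, 3, 5, 8, 4, 7, 1

Derivation:
After move 1 (D):
2 8 1
3 0 6
4 5 7

After move 2 (R):
2 8 1
3 6 0
4 5 7

After move 3 (U):
2 8 0
3 6 1
4 5 7

After move 4 (L):
2 0 8
3 6 1
4 5 7

After move 5 (D):
2 6 8
3 0 1
4 5 7

After move 6 (D):
2 6 8
3 5 1
4 0 7

After move 7 (R):
2 6 8
3 5 1
4 7 0

After move 8 (U):
2 6 8
3 5 0
4 7 1

After move 9 (U):
2 6 0
3 5 8
4 7 1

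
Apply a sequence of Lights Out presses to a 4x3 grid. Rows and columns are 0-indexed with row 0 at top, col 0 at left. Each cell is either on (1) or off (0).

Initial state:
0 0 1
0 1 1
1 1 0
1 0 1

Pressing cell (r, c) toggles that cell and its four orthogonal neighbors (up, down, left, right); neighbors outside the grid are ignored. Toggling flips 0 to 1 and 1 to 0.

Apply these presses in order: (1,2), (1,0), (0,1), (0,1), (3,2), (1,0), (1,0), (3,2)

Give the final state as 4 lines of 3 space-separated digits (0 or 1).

Answer: 1 0 0
1 1 0
0 1 1
1 0 1

Derivation:
After press 1 at (1,2):
0 0 0
0 0 0
1 1 1
1 0 1

After press 2 at (1,0):
1 0 0
1 1 0
0 1 1
1 0 1

After press 3 at (0,1):
0 1 1
1 0 0
0 1 1
1 0 1

After press 4 at (0,1):
1 0 0
1 1 0
0 1 1
1 0 1

After press 5 at (3,2):
1 0 0
1 1 0
0 1 0
1 1 0

After press 6 at (1,0):
0 0 0
0 0 0
1 1 0
1 1 0

After press 7 at (1,0):
1 0 0
1 1 0
0 1 0
1 1 0

After press 8 at (3,2):
1 0 0
1 1 0
0 1 1
1 0 1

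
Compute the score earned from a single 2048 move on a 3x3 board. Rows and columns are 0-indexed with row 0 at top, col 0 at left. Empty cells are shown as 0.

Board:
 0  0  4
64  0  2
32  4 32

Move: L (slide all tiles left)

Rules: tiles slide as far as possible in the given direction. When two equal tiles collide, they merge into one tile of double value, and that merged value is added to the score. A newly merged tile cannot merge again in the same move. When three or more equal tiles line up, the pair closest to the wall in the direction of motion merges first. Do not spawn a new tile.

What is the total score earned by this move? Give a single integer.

Slide left:
row 0: [0, 0, 4] -> [4, 0, 0]  score +0 (running 0)
row 1: [64, 0, 2] -> [64, 2, 0]  score +0 (running 0)
row 2: [32, 4, 32] -> [32, 4, 32]  score +0 (running 0)
Board after move:
 4  0  0
64  2  0
32  4 32

Answer: 0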